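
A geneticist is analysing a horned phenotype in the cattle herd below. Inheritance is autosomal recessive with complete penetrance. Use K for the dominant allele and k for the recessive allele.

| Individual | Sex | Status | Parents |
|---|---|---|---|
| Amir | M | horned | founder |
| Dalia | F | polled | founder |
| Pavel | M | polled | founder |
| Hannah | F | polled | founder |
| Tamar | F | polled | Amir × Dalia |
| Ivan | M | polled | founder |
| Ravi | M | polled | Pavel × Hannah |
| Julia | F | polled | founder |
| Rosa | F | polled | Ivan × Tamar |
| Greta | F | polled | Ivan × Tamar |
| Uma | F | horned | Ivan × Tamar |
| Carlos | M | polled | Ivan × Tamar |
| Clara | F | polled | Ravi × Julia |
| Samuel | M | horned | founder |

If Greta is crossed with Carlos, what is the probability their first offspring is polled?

Ivan is polled so carries K and passed k to Uma (kk), so Ivan is Kk.
Tamar is polled so carries K and received k from Amir (kk), so Tamar is Kk.
Greta is a polled offspring of Ivan (Kk) × Tamar (Kk), whose cross gives 1/4 KK : 1/2 Kk : 1/4 kk; conditioning on being polled, Greta is KK with probability 1/3, Kk with probability 2/3.
Carlos is a polled offspring of Ivan (Kk) × Tamar (Kk), whose cross gives 1/4 KK : 1/2 Kk : 1/4 kk; conditioning on being polled, Carlos is KK with probability 1/3, Kk with probability 2/3.
Summing over parental genotype combinations, P(offspring is polled) = 1/9·1 + 2/9·1 + 2/9·1 + 4/9·3/4 = 8/9.

8/9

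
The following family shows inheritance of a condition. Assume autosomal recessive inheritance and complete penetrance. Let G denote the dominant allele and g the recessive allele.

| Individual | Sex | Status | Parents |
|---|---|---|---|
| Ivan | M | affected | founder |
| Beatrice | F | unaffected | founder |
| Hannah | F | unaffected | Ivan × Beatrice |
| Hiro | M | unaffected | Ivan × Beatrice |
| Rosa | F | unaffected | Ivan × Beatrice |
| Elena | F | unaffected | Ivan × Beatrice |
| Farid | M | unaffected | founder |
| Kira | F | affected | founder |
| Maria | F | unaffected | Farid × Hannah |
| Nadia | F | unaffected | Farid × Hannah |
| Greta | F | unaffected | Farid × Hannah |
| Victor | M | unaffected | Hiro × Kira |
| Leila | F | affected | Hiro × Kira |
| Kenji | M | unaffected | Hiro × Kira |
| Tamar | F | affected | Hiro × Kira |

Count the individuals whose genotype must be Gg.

6

Obligate heterozygotes: Hannah is unaffected so carries G and received g from Ivan (gg), so Hannah is Gg; Hiro is unaffected so carries G and received g from Ivan (gg), so Hiro is Gg; Rosa is unaffected so carries G and received g from Ivan (gg), so Rosa is Gg; Elena is unaffected so carries G and received g from Ivan (gg), so Elena is Gg; Victor is unaffected so carries G and received g from Kira (gg), so Victor is Gg; Kenji is unaffected so carries G and received g from Kira (gg), so Kenji is Gg.
Every other individual is either homozygous by phenotype or has at least one consistent homozygous assignment, so the count is 6.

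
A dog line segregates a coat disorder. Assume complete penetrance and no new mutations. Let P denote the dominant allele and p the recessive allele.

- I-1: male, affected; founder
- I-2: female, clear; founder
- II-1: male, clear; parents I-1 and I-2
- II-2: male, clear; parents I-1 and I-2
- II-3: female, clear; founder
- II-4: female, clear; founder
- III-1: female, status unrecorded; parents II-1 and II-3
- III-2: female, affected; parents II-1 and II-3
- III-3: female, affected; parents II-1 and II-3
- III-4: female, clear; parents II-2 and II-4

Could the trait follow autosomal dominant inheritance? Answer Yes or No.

Under autosomal dominant, III-2 (affected, female) cannot arise from II-1 (clear) × II-3 (clear).

No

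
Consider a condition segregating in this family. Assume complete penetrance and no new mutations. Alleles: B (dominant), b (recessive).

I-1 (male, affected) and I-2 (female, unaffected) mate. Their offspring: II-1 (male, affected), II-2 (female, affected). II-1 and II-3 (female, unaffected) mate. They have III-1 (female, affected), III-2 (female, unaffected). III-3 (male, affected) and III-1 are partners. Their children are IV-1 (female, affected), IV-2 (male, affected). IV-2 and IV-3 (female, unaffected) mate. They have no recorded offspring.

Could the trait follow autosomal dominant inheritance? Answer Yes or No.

A consistent assignment under autosomal dominant exists: I-1 BB, I-2 bb, II-1 Bb, II-2 Bb, II-3 bb, III-1 Bb, III-2 bb, III-3 BB, IV-1 BB, IV-2 BB, IV-3 bb.
In this assignment every recorded phenotype matches its genotype and every non-founder's genotype is obtainable from its parents' genotypes, so the pedigree is consistent.

Yes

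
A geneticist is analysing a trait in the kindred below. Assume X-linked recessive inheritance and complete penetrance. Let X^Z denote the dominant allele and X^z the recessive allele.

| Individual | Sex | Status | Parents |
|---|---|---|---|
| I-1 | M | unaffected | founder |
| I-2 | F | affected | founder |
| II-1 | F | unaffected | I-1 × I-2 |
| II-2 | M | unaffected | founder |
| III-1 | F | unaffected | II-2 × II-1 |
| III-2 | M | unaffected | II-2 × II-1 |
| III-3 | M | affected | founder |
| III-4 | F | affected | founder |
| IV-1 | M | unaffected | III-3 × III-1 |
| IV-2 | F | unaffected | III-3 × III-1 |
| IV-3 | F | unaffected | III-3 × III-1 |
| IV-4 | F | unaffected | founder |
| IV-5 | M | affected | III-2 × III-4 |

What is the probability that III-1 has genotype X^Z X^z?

1/9

II-2 is unaffected, so II-2 is X^Z Y.
II-1 is unaffected so carries Z and received z from I-2 (X^z X^z), so II-1 is X^Z X^z.
Their cross gives offspring ratios 1/2 X^Z X^Z : 1/2 X^Z X^z. Conditioning on III-1 being unaffected, P(X^Z X^z) = 1/2 / 1 = 1/2 before taking III-1's own offspring into account.
III-3 is affected, so III-3 is X^z Y.
Now use III-1's offspring. Probability of each recorded status — unaffected son IV-1: 1/2 if III-1 is X^Z X^z, 1 if X^Z X^Z; unaffected daughter IV-2: 1/2 if III-1 is X^Z X^z, 1 if X^Z X^Z; unaffected daughter IV-3: 1/2 if III-1 is X^Z X^z, 1 if X^Z X^Z.
Bayes: P(X^Z X^z) = 1/2·1/8 / (1/2·1/8 + 1/2·1) = 1/9.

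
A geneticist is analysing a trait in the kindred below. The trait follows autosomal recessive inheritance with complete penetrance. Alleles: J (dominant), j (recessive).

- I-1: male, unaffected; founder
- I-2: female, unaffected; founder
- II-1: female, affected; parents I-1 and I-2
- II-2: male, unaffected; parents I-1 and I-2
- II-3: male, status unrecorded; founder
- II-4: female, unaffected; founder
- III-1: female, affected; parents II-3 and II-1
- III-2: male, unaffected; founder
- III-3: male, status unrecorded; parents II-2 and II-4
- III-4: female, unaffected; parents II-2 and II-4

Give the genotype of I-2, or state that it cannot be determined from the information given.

Jj

From phenotype alone, I-2 is JJ or Jj.
I-2 is unaffected so carries J and passed j to II-1 (jj), so I-2 is Jj.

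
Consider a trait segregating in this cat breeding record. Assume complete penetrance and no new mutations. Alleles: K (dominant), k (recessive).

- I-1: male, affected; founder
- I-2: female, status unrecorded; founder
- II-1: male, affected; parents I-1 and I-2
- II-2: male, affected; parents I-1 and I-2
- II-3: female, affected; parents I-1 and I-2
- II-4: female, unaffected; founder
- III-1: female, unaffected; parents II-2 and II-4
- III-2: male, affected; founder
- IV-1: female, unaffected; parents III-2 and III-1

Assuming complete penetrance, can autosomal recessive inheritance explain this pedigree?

Yes

A consistent assignment under autosomal recessive exists: I-1 kk, I-2 Kk, II-1 kk, II-2 kk, II-3 kk, II-4 KK, III-1 Kk, III-2 kk, IV-1 Kk.
In this assignment every recorded phenotype matches its genotype and every non-founder's genotype is obtainable from its parents' genotypes, so the pedigree is consistent.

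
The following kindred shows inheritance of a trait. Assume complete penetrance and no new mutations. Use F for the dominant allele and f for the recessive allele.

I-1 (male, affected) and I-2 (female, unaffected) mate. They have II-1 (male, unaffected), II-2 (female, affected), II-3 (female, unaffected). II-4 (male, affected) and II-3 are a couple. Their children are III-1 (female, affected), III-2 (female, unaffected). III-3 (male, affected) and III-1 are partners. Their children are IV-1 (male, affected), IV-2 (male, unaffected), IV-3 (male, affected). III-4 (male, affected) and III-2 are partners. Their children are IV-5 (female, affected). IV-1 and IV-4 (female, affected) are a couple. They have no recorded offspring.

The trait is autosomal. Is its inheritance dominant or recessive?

dominant

III-3 and III-1 are both affected yet have an unaffected child IV-2. Under a recessive model two affected parents are homozygous and every child would be affected, so the trait cannot be recessive.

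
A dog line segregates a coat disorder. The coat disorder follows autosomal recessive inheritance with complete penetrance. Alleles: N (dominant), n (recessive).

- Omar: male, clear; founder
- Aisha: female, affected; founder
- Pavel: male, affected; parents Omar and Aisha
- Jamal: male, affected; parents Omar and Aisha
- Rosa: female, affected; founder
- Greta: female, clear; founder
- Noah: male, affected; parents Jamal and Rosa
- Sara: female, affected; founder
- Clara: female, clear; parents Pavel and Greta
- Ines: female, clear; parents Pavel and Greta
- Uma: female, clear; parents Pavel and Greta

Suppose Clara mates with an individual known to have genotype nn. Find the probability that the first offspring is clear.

Clara is clear so carries N and received n from Pavel (nn), so Clara is Nn.
The cross gives 1/2 Nn : 1/2 nn, so P(offspring is clear) = 1/2.

1/2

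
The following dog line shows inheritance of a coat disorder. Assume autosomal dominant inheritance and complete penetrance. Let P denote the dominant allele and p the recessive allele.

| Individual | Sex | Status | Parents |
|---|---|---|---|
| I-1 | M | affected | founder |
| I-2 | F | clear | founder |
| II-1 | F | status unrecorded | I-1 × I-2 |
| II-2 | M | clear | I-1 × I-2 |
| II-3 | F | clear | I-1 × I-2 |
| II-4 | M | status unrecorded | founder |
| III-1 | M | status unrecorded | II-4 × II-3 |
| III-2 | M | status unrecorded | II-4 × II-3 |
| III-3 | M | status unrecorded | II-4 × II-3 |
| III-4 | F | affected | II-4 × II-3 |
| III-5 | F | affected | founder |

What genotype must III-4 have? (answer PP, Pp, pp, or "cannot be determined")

Pp

From phenotype alone, III-4 is PP or Pp.
III-4 is affected so carries P and received p from II-3 (pp), so III-4 is Pp.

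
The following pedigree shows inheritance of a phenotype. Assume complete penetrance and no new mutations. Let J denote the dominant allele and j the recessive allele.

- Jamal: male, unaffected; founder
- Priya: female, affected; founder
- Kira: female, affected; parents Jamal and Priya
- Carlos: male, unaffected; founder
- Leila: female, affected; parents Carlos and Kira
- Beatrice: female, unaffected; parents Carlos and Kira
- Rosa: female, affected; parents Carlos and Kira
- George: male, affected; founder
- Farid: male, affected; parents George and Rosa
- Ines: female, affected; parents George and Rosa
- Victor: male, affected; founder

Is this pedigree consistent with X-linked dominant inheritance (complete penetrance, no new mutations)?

A consistent assignment under X-linked dominant exists: Jamal X^j Y, Priya X^J X^J, Kira X^J X^j, Carlos X^j Y, Leila X^J X^j, Beatrice X^j X^j, Rosa X^J X^j, George X^J Y, Farid X^J Y, Ines X^J X^J, Victor X^J Y.
In this assignment every recorded phenotype matches its genotype and every non-founder's genotype is obtainable from its parents' genotypes, so the pedigree is consistent.

Yes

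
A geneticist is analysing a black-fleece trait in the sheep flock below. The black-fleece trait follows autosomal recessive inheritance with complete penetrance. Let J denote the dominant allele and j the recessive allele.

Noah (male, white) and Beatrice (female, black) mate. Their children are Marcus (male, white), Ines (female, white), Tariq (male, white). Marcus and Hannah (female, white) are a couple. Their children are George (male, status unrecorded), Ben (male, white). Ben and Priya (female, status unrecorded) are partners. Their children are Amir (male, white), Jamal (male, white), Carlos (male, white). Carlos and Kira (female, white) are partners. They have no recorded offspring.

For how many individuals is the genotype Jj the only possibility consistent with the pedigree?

3

Obligate heterozygotes: Marcus is white so carries J and received j from Beatrice (jj), so Marcus is Jj; Ines is white so carries J and received j from Beatrice (jj), so Ines is Jj; Tariq is white so carries J and received j from Beatrice (jj), so Tariq is Jj.
Every other individual is either homozygous by phenotype or has at least one consistent homozygous assignment, so the count is 3.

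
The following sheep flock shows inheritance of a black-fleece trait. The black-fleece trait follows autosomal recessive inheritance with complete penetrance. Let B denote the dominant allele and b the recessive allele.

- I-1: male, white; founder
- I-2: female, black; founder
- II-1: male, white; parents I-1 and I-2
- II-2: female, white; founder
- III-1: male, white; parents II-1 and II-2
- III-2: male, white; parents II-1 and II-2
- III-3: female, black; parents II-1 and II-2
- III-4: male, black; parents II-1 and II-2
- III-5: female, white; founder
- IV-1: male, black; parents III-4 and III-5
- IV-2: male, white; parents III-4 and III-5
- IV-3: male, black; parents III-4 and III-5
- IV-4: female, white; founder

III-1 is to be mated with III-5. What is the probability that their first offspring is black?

II-1 is white so carries B and received b from I-2 (bb), so II-1 is Bb.
II-2 is white so carries B and passed b to III-3 (bb), so II-2 is Bb.
III-1 is a white offspring of II-1 (Bb) × II-2 (Bb), whose cross gives 1/4 BB : 1/2 Bb : 1/4 bb; conditioning on being white, III-1 is BB with probability 1/3, Bb with probability 2/3.
III-5 is white so carries B and passed b to IV-1 (bb), so III-5 is Bb.
Summing over parental genotype combinations, P(offspring is black) = 2/3·1/4 = 1/6.

1/6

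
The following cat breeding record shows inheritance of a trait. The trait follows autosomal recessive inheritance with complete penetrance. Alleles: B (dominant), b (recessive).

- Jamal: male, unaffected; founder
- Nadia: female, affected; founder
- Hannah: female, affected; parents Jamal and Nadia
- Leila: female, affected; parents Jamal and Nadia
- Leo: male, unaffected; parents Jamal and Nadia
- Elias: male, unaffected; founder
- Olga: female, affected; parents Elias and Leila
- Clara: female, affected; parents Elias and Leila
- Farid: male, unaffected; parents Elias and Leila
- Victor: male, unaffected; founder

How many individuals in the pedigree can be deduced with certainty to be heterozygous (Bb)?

4

Obligate heterozygotes: Jamal is unaffected so carries B and passed b to Hannah (bb), so Jamal is Bb; Leo is unaffected so carries B and received b from Nadia (bb), so Leo is Bb; Elias is unaffected so carries B and passed b to Olga (bb), so Elias is Bb; Farid is unaffected so carries B and received b from Leila (bb), so Farid is Bb.
Every other individual is either homozygous by phenotype or has at least one consistent homozygous assignment, so the count is 4.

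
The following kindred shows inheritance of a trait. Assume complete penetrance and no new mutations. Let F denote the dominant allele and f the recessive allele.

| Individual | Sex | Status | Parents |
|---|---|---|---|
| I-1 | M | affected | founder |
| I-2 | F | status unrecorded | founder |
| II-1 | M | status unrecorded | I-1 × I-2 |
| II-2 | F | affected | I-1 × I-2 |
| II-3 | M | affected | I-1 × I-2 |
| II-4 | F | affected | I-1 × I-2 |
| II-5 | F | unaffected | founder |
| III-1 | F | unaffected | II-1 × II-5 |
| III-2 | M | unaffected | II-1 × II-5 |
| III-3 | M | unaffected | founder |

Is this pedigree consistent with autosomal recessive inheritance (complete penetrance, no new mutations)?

A consistent assignment under autosomal recessive exists: I-1 ff, I-2 Ff, II-1 Ff, II-2 ff, II-3 ff, II-4 ff, II-5 FF, III-1 FF, III-2 FF, III-3 FF.
In this assignment every recorded phenotype matches its genotype and every non-founder's genotype is obtainable from its parents' genotypes, so the pedigree is consistent.

Yes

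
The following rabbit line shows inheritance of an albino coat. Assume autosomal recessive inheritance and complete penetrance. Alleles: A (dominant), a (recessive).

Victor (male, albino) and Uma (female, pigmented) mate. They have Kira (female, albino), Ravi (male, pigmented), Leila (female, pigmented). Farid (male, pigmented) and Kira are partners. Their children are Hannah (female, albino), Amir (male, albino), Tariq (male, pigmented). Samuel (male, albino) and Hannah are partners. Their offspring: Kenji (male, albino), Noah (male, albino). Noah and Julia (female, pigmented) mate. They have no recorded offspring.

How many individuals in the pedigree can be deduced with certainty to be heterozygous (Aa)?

5

Obligate heterozygotes: Uma is pigmented so carries A and passed a to Kira (aa), so Uma is Aa; Ravi is pigmented so carries A and received a from Victor (aa), so Ravi is Aa; Leila is pigmented so carries A and received a from Victor (aa), so Leila is Aa; Farid is pigmented so carries A and passed a to Hannah (aa), so Farid is Aa; Tariq is pigmented so carries A and received a from Kira (aa), so Tariq is Aa.
Every other individual is either homozygous by phenotype or has at least one consistent homozygous assignment, so the count is 5.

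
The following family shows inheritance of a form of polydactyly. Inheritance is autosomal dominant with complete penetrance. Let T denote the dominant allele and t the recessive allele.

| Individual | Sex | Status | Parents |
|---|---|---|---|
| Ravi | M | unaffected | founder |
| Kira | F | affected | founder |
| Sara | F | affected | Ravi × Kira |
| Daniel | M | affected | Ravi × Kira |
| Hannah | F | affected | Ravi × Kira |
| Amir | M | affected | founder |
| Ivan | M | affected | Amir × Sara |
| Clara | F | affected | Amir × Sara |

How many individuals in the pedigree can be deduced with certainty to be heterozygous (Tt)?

Obligate heterozygotes: Sara is affected so carries T and received t from Ravi (tt), so Sara is Tt; Daniel is affected so carries T and received t from Ravi (tt), so Daniel is Tt; Hannah is affected so carries T and received t from Ravi (tt), so Hannah is Tt.
Every other individual is either homozygous by phenotype or has at least one consistent homozygous assignment, so the count is 3.

3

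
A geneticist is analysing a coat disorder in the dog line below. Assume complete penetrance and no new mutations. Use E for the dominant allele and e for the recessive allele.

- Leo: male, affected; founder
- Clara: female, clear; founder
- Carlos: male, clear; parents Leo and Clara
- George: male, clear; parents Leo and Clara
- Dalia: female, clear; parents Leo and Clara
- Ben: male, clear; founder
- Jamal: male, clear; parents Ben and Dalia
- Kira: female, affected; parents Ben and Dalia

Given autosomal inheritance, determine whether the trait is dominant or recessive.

recessive

Ben and Dalia are both clear yet have an affected child Kira. Under dominance, an affected child requires at least one affected parent, so the trait cannot be dominant.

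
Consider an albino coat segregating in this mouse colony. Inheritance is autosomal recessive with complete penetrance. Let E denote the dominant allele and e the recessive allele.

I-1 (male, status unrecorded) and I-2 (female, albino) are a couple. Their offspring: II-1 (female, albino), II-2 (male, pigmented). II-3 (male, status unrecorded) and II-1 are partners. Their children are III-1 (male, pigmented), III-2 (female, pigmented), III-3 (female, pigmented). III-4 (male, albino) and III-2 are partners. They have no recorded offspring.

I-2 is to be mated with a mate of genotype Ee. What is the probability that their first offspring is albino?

1/2

I-2 is albino, so I-2 is ee.
The cross gives 1/2 Ee : 1/2 ee, so P(offspring is albino) = 1/2.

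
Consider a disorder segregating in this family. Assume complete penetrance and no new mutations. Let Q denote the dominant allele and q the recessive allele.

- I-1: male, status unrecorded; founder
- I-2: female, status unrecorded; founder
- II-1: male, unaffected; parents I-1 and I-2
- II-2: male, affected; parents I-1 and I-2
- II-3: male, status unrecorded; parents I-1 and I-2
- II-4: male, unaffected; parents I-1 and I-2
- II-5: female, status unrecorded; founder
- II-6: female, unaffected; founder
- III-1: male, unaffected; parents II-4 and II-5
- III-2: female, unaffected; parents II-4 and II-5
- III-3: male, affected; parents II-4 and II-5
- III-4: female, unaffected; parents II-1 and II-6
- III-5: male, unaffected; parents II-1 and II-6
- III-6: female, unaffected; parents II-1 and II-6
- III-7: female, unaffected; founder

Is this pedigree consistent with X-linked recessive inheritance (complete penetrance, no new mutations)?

Yes

A consistent assignment under X-linked recessive exists: I-1 X^Q Y, I-2 X^Q X^q, II-1 X^Q Y, II-2 X^q Y, II-3 X^Q Y, II-4 X^Q Y, II-5 X^Q X^q, II-6 X^Q X^Q, III-1 X^Q Y, III-2 X^Q X^Q, III-3 X^q Y, III-4 X^Q X^Q, III-5 X^Q Y, III-6 X^Q X^Q, III-7 X^Q X^Q.
In this assignment every recorded phenotype matches its genotype and every non-founder's genotype is obtainable from its parents' genotypes, so the pedigree is consistent.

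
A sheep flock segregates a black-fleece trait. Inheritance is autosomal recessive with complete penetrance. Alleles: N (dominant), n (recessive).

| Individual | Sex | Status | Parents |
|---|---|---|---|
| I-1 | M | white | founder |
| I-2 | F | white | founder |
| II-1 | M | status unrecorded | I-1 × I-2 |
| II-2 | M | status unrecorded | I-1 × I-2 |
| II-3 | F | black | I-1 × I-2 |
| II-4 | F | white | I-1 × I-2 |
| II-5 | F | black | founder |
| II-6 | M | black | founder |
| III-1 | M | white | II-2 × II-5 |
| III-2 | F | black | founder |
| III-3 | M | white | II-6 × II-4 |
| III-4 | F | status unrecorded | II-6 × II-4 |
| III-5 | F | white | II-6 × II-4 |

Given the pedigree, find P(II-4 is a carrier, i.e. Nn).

I-1 is white so carries N and passed n to II-3 (nn), so I-1 is Nn.
I-2 is white so carries N and passed n to II-3 (nn), so I-2 is Nn.
Their cross gives offspring ratios 1/4 NN : 1/2 Nn : 1/4 nn. Conditioning on II-4 being white, P(Nn) = 1/2 / 3/4 = 2/3 before taking II-4's own offspring into account.
II-6 is black, so II-6 is nn.
Now use II-4's offspring. Probability of each recorded status — white son III-3: 1/2 if II-4 is Nn, 1 if NN; white daughter III-5: 1/2 if II-4 is Nn, 1 if NN. (III-4: equally likely either way, so uninformative.)
Bayes: P(Nn) = 2/3·1/4 / (2/3·1/4 + 1/3·1) = 1/3.

1/3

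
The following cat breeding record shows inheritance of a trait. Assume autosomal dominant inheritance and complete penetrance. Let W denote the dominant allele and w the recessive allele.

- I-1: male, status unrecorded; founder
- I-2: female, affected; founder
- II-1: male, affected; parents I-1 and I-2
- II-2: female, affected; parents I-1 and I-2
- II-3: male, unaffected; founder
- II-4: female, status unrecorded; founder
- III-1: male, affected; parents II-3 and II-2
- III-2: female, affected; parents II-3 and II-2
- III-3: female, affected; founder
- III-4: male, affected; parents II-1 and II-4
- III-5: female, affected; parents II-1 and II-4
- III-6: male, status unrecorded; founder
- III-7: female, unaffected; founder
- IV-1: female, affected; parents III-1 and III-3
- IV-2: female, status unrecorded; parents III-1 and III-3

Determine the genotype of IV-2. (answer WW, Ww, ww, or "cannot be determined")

IV-2's phenotype is unrecorded, and no parent or child forces a single allele at both positions; consistent genotype assignments exist with IV-2 as WW or Ww or ww.

cannot be determined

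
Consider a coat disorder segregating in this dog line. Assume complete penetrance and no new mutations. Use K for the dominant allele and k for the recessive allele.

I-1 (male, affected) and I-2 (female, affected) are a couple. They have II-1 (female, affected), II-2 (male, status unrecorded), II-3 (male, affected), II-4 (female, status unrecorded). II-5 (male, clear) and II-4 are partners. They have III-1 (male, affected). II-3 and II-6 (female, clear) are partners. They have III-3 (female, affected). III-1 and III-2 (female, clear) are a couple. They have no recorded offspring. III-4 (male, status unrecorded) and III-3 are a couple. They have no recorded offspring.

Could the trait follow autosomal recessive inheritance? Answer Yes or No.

A consistent assignment under autosomal recessive exists: I-1 kk, I-2 kk, II-1 kk, II-2 kk, II-3 kk, II-4 kk, II-5 Kk, II-6 Kk, III-1 kk, III-2 KK, III-3 kk, III-4 KK.
In this assignment every recorded phenotype matches its genotype and every non-founder's genotype is obtainable from its parents' genotypes, so the pedigree is consistent.

Yes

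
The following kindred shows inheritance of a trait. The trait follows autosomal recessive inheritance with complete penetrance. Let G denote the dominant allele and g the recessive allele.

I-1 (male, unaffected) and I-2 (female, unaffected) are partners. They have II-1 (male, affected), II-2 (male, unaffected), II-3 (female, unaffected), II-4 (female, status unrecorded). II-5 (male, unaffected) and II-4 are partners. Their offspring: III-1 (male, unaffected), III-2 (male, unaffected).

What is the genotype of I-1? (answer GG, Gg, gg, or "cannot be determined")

Gg

From phenotype alone, I-1 is GG or Gg.
I-1 is unaffected so carries G and passed g to II-1 (gg), so I-1 is Gg.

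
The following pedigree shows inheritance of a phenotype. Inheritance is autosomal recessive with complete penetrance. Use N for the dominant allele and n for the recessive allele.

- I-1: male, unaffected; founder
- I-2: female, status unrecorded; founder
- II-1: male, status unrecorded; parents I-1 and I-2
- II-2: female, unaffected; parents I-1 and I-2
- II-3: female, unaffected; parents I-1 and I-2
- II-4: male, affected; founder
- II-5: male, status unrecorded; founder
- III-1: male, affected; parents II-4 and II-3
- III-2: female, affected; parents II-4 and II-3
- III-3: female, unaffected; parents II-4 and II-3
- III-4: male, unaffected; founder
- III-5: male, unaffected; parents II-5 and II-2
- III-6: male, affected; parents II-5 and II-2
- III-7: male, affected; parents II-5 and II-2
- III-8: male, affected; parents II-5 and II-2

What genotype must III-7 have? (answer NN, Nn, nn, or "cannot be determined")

III-7 is affected, so III-7 is nn.

nn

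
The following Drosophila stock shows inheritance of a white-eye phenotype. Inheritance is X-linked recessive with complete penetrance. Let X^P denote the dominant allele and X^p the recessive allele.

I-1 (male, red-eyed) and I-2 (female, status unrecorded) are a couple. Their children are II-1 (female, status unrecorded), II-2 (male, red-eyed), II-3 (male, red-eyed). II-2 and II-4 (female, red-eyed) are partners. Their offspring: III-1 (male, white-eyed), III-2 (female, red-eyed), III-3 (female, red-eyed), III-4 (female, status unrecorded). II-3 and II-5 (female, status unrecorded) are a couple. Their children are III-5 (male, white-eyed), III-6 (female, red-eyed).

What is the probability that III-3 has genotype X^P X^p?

II-2 is red-eyed, so II-2 is X^P Y.
II-4 is red-eyed so carries P and passed p to III-1 (X^p Y), so II-4 is X^P X^p.
Their cross gives offspring ratios 1/2 X^P X^P : 1/2 X^P X^p. Conditioning on III-3 being red-eyed, P(X^P X^p) = 1/2 / 1 = 1/2.

1/2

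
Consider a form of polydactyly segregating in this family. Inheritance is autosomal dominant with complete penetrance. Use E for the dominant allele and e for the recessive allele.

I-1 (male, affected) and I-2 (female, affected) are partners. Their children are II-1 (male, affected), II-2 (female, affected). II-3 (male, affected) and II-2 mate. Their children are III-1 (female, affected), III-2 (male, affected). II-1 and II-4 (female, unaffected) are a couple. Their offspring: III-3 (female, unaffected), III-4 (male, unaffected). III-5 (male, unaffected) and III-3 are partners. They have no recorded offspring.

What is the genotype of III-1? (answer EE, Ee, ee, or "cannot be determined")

cannot be determined

III-1's phenotype allows EE or Ee, and no parent or child forces a single allele at both positions; consistent genotype assignments exist with III-1 as EE or Ee.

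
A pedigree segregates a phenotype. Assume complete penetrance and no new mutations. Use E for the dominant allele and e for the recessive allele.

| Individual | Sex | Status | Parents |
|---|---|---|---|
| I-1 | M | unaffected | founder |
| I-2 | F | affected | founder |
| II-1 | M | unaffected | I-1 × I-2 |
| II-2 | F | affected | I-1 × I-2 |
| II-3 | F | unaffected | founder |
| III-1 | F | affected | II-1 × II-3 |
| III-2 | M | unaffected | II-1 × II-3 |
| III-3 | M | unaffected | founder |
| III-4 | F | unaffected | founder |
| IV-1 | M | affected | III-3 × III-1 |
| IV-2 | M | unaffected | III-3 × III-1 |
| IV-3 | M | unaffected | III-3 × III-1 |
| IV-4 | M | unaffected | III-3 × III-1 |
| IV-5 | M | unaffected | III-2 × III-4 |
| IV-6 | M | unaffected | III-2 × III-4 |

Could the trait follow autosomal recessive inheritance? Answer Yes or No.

Yes

A consistent assignment under autosomal recessive exists: I-1 Ee, I-2 ee, II-1 Ee, II-2 ee, II-3 Ee, III-1 ee, III-2 EE, III-3 Ee, III-4 EE, IV-1 ee, IV-2 Ee, IV-3 Ee, IV-4 Ee, IV-5 EE, IV-6 EE.
In this assignment every recorded phenotype matches its genotype and every non-founder's genotype is obtainable from its parents' genotypes, so the pedigree is consistent.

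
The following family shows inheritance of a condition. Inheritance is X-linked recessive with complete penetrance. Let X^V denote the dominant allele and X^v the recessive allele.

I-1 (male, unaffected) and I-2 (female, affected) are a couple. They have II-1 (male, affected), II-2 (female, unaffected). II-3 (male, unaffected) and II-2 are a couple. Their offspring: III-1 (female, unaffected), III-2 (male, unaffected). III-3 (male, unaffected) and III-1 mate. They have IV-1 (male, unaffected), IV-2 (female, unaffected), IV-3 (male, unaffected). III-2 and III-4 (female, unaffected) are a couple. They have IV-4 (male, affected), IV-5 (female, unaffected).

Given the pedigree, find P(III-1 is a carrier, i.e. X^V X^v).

II-3 is unaffected, so II-3 is X^V Y.
II-2 is unaffected so carries V and received v from I-2 (X^v X^v), so II-2 is X^V X^v.
Their cross gives offspring ratios 1/2 X^V X^V : 1/2 X^V X^v. Conditioning on III-1 being unaffected, P(X^V X^v) = 1/2 / 1 = 1/2 before taking III-1's own offspring into account.
III-3 is unaffected, so III-3 is X^V Y.
Now use III-1's offspring. Probability of each recorded status — unaffected son IV-1: 1/2 if III-1 is X^V X^v, 1 if X^V X^V; unaffected son IV-3: 1/2 if III-1 is X^V X^v, 1 if X^V X^V. (IV-2: equally likely either way, so uninformative.)
Bayes: P(X^V X^v) = 1/2·1/4 / (1/2·1/4 + 1/2·1) = 1/5.

1/5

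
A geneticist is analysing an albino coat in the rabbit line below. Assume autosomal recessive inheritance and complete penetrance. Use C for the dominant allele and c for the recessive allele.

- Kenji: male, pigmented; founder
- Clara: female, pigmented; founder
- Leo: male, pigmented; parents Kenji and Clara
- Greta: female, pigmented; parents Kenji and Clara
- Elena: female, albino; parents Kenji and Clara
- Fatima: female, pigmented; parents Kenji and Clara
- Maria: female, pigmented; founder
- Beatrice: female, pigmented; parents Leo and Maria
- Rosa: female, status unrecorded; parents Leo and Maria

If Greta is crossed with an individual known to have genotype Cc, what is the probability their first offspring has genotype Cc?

1/2

Kenji is pigmented so carries C and passed c to Elena (cc), so Kenji is Cc.
Clara is pigmented so carries C and passed c to Elena (cc), so Clara is Cc.
Greta is a pigmented offspring of Kenji (Cc) × Clara (Cc), whose cross gives 1/4 CC : 1/2 Cc : 1/4 cc; conditioning on being pigmented, Greta is CC with probability 1/3, Cc with probability 2/3.
Summing over parental genotype combinations, P(offspring has genotype Cc) = 1/3·1/2 + 2/3·1/2 = 1/2.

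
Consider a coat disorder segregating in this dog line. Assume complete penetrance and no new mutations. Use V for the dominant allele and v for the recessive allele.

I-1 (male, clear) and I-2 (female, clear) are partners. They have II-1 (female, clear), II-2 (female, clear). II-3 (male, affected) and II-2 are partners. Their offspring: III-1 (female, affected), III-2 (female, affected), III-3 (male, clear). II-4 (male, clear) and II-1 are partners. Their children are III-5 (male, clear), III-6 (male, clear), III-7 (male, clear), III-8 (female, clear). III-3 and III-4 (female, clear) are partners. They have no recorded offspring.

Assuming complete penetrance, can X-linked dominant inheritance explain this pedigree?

A consistent assignment under X-linked dominant exists: I-1 X^v Y, I-2 X^v X^v, II-1 X^v X^v, II-2 X^v X^v, II-3 X^V Y, II-4 X^v Y, III-1 X^V X^v, III-2 X^V X^v, III-3 X^v Y, III-4 X^v X^v, III-5 X^v Y, III-6 X^v Y, III-7 X^v Y, III-8 X^v X^v.
In this assignment every recorded phenotype matches its genotype and every non-founder's genotype is obtainable from its parents' genotypes, so the pedigree is consistent.

Yes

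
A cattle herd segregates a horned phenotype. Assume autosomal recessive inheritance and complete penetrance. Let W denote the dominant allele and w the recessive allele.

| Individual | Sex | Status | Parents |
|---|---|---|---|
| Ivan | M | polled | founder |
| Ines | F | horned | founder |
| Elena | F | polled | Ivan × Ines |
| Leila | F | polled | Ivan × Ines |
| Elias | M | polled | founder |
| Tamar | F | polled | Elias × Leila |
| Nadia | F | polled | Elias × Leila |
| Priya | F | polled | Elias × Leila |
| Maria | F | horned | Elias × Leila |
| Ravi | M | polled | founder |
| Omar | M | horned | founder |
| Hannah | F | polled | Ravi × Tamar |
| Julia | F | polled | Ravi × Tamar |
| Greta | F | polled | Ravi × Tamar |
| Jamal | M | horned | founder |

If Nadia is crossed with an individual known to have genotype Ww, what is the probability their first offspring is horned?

1/6

Elias is polled so carries W and passed w to Maria (ww), so Elias is Ww.
Leila is polled so carries W and received w from Ines (ww), so Leila is Ww.
Nadia is a polled offspring of Elias (Ww) × Leila (Ww), whose cross gives 1/4 WW : 1/2 Ww : 1/4 ww; conditioning on being polled, Nadia is WW with probability 1/3, Ww with probability 2/3.
Summing over parental genotype combinations, P(offspring is horned) = 2/3·1/4 = 1/6.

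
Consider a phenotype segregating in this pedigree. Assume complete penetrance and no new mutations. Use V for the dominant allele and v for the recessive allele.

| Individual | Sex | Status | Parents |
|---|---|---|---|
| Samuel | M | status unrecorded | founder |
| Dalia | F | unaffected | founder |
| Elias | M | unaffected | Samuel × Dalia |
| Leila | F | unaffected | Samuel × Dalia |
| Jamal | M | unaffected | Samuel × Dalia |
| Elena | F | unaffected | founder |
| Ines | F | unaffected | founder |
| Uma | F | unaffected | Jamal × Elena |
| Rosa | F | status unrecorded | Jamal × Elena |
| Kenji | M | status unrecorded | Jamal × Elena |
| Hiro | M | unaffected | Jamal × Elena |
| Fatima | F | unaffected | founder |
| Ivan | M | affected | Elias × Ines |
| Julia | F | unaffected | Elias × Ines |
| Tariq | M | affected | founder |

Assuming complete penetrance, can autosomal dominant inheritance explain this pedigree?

Under autosomal dominant, Ivan (affected, male) cannot arise from Elias (unaffected) × Ines (unaffected).

No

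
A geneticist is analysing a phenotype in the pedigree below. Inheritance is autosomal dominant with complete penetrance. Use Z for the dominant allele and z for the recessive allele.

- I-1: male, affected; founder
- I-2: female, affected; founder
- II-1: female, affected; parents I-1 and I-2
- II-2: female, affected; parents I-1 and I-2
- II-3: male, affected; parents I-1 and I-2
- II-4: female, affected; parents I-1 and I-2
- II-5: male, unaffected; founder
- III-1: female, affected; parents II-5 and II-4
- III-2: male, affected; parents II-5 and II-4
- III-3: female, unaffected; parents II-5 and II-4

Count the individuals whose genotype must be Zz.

3

Obligate heterozygotes: II-4 is affected so carries Z and passed z to III-3 (zz), so II-4 is Zz; III-1 is affected so carries Z and received z from II-5 (zz), so III-1 is Zz; III-2 is affected so carries Z and received z from II-5 (zz), so III-2 is Zz.
Every other individual is either homozygous by phenotype or has at least one consistent homozygous assignment, so the count is 3.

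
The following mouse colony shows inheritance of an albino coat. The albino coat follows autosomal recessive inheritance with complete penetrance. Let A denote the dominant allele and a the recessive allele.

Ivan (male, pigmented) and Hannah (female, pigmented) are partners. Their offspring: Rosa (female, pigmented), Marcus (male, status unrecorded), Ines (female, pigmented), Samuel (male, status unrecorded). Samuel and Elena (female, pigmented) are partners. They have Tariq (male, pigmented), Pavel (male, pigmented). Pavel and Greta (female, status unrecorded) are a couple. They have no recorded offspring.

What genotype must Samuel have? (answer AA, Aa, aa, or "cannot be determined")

Samuel's phenotype is unrecorded, and no parent or child forces a single allele at both positions; consistent genotype assignments exist with Samuel as AA or Aa or aa.

cannot be determined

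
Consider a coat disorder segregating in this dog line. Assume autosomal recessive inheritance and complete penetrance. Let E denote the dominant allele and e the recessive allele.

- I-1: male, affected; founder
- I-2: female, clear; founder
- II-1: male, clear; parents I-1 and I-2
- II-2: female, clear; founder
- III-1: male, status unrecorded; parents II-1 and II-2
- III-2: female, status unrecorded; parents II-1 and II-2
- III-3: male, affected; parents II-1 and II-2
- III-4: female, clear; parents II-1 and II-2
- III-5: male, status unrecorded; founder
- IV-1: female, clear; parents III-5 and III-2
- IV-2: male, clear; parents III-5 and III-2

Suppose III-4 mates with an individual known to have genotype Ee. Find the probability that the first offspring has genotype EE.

II-1 is clear so carries E and received e from I-1 (ee), so II-1 is Ee.
II-2 is clear so carries E and passed e to III-3 (ee), so II-2 is Ee.
III-4 is a clear offspring of II-1 (Ee) × II-2 (Ee), whose cross gives 1/4 EE : 1/2 Ee : 1/4 ee; conditioning on being clear, III-4 is EE with probability 1/3, Ee with probability 2/3.
Summing over parental genotype combinations, P(offspring has genotype EE) = 1/3·1/2 + 2/3·1/4 = 1/3.

1/3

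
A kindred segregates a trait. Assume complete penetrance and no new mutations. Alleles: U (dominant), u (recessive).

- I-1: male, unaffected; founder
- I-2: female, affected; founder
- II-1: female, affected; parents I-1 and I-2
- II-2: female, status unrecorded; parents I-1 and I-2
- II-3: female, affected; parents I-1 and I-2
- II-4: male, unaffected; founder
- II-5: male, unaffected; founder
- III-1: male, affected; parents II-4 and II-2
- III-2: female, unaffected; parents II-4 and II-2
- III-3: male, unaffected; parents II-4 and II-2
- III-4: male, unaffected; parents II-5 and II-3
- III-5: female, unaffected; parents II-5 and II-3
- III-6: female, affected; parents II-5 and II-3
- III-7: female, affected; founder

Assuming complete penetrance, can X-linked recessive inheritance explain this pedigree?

No

Under X-linked recessive, II-1 (affected, female) cannot arise from I-1 (unaffected) × I-2 (affected).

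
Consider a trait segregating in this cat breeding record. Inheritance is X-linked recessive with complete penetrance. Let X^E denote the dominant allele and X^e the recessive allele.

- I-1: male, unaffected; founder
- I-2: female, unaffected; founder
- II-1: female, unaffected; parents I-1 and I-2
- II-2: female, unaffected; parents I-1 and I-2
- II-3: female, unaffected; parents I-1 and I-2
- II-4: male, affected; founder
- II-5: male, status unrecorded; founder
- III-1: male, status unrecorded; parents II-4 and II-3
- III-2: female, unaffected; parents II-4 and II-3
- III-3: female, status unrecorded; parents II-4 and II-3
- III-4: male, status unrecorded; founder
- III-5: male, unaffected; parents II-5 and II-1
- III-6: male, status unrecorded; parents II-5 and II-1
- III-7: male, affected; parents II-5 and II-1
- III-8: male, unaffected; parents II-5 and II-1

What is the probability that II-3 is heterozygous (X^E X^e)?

I-1 is unaffected, so I-1 is X^E Y.
I-2 is unaffected so carries E and passed e to II-1 (X^E X^e, whose E came from I-1), so I-2 is X^E X^e.
Their cross gives offspring ratios 1/2 X^E X^E : 1/2 X^E X^e. Conditioning on II-3 being unaffected, P(X^E X^e) = 1/2 / 1 = 1/2 before taking II-3's own offspring into account.
II-4 is affected, so II-4 is X^e Y.
Now use II-3's offspring. Probability of each recorded status — unaffected daughter III-2: 1/2 if II-3 is X^E X^e, 1 if X^E X^E. (III-1, III-3: equally likely either way, so uninformative.)
Bayes: P(X^E X^e) = 1/2·1/2 / (1/2·1/2 + 1/2·1) = 1/3.

1/3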